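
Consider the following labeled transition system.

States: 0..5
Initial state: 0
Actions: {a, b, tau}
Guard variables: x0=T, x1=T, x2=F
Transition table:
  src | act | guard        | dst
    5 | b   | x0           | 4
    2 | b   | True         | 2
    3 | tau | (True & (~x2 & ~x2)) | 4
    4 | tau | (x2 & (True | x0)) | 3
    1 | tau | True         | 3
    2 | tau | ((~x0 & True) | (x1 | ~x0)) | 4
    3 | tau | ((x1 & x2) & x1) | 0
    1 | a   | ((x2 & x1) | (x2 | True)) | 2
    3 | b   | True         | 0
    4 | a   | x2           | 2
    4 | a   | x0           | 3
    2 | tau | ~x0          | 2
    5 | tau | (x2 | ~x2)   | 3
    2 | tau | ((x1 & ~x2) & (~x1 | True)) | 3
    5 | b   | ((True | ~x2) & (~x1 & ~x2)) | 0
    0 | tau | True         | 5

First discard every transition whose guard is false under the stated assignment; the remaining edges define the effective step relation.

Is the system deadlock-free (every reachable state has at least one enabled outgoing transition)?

Answer: DEADLOCK-FREE

Trace:
Reachable = {0,3,4,5}
  0: tau→5  [deg 1]
  3: b→0  tau→4  [deg 2]
  4: a→3  [deg 1]
  5: b→4  tau→3  [deg 2]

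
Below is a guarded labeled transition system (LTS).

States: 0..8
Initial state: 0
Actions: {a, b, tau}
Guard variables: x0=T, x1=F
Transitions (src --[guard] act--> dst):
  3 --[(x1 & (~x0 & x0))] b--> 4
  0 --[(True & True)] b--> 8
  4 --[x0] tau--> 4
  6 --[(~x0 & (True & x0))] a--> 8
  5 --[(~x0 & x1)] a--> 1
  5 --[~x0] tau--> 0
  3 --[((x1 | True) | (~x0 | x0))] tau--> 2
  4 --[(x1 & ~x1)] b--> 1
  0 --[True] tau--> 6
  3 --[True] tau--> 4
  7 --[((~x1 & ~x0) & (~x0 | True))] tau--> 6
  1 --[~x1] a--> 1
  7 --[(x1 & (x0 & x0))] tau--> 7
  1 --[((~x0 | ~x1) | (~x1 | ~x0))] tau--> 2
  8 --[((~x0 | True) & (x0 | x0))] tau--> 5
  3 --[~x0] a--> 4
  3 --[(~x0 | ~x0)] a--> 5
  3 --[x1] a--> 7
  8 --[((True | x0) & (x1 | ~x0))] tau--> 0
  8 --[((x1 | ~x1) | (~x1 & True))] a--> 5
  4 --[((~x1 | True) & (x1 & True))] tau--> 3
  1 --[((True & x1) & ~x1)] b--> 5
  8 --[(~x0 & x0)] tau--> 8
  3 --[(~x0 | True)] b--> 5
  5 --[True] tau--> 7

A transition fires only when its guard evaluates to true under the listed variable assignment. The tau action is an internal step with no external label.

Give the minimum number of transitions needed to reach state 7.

Answer: 3

Analysis:
Breadth-first toward 7:
  depth 0: {0}
  depth 1: {6,8}
  depth 2: {5}
  depth 3: {7}
7 enters at depth 3; path b·a·tau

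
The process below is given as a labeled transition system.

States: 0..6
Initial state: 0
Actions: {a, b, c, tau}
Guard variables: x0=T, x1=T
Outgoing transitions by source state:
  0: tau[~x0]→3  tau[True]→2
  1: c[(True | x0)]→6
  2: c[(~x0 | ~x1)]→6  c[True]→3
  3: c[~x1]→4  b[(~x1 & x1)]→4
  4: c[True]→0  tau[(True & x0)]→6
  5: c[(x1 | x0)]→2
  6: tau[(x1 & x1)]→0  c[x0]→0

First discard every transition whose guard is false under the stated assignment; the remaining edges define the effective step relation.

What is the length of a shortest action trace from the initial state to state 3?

Breadth-first toward 3:
  Layer 0: {0}
  Layer 1: {2}
  Layer 2: {3}
3 enters at depth 2; path tau·c

Answer: 2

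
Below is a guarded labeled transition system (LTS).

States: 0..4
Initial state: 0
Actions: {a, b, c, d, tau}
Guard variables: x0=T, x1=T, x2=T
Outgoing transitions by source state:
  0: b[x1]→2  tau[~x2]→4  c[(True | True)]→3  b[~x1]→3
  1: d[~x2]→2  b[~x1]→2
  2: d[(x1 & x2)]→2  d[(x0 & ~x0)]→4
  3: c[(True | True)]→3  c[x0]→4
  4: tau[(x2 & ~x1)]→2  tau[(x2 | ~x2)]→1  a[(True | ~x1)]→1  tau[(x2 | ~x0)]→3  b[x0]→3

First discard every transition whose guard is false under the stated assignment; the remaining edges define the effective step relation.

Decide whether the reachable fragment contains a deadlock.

Reachable = {0,1,2,3,4}
  0: b→2  c→3  [2 exit(s)]
  1: ∅  [deadlock]
  2: d→2  [1 exit(s)]
  3: c→3  c→4  [2 exit(s)]
  4: a→1  b→3  tau→1  tau→3  [4 exit(s)]
trace reaching 1: c·c·tau

Answer: DEADLOCK at state 1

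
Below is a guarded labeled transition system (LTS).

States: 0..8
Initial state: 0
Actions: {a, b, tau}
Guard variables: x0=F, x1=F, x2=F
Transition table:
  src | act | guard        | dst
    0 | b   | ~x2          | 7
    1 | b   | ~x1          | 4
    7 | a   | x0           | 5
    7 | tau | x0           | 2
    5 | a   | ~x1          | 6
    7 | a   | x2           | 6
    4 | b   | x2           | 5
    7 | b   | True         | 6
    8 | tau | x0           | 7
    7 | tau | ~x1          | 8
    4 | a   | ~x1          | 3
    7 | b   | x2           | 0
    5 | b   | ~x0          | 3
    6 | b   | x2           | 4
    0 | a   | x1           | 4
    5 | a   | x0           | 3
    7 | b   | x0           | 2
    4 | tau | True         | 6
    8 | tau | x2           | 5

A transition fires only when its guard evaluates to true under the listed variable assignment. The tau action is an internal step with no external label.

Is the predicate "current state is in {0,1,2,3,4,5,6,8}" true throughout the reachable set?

Answer: INVARIANT VIOLATED at state 7

Analysis:
Inv-set: {0,1,2,3,4,5,6,8}
R = {0,6,7,8}
  0: ok
  6: ok
  7: outside
  8: ok
counterexample path to 7: b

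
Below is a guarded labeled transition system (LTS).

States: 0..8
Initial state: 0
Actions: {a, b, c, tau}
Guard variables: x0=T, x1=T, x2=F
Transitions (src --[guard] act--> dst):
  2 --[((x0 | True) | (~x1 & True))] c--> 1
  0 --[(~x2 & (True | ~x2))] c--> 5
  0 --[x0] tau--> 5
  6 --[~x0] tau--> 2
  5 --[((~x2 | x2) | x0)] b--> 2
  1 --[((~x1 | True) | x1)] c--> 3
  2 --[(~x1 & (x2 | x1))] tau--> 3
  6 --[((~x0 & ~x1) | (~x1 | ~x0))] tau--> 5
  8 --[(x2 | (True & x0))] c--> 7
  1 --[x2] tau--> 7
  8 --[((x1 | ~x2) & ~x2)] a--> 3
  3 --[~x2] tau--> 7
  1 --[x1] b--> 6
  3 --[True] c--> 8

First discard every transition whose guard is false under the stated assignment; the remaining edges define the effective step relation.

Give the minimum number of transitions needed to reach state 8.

Answer: 5

Trace:
Breadth-first toward 8:
  L0 = {0}
  L1 = {5}
  L2 = {2}
  L3 = {1}
  L4 = {3,6}
  L5 = {7,8}
depth(8)=5, e.g. c·b·c·c·c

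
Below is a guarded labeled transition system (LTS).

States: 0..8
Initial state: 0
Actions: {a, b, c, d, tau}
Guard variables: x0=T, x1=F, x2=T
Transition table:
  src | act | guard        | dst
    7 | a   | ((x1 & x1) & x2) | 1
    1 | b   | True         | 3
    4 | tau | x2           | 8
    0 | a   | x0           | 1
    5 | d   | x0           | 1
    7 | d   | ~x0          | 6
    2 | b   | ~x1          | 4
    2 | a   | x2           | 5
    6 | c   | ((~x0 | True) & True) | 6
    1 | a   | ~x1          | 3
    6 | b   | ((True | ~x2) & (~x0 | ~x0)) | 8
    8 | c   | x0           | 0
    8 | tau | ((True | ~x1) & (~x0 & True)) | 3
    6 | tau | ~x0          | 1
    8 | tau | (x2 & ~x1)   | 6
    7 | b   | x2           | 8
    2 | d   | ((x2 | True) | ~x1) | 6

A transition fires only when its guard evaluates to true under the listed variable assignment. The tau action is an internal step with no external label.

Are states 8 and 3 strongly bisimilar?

Answer: NOT BISIMILAR

Working:
Compute ~ classes (split until stable):
  π0 = {{0,1,2,3,4,5,6,7,8}}
  π1 = {{0},{1},{2},{3},{4},{5},{6},{7},{8}}
9 equivalence class(es) (converged in 2)
class of 8: {8}; class of 3: {3}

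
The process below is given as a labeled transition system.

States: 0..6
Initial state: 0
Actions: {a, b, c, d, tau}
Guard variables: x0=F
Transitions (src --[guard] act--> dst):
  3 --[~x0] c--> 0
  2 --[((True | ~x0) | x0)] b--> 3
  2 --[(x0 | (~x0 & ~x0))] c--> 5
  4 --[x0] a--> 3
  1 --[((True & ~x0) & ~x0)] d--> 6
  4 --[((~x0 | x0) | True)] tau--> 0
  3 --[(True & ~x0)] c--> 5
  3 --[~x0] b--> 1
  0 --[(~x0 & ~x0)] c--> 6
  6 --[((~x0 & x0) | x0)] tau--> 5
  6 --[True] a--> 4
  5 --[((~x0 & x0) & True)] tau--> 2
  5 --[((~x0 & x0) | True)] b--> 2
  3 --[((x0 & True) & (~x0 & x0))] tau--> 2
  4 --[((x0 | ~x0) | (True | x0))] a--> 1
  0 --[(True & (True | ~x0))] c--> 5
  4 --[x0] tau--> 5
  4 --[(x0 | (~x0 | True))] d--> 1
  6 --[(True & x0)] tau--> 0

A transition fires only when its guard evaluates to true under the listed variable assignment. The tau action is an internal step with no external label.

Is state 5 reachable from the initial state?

Answer: REACHABLE

Working:
After dropping false guards: 13 live edges.
Layer 0: {0}
Layer 1: {5,6}  now seen {0,5,6}
Layer 2: {2,4}  now seen {0,2,4,5,6}
Layer 3: {1,3}  now seen {0,1,2,3,4,5,6}
Reach set: {0,1,2,3,4,5,6}
witness 5: c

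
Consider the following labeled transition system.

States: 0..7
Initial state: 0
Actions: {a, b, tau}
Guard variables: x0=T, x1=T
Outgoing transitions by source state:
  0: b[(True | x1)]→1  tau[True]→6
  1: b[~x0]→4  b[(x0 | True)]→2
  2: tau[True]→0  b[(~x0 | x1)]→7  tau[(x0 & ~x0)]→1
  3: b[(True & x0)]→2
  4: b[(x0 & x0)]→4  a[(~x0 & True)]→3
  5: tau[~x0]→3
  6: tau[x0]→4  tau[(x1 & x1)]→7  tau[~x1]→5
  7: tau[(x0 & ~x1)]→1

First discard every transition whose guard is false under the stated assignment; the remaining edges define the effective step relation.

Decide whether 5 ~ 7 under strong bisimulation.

Refine partition for ~:
  round 0: {{0,1,2,3,4,5,6,7}}
  round 1: {{0,2},{1,3,4},{5,7},{6}}
  round 2: {{0},{1,3},{2},{4},{5,7},{6}}
6 equivalence class(es) (converged in 3)
5∈{5,7}, 7∈{5,7}

Answer: BISIMILAR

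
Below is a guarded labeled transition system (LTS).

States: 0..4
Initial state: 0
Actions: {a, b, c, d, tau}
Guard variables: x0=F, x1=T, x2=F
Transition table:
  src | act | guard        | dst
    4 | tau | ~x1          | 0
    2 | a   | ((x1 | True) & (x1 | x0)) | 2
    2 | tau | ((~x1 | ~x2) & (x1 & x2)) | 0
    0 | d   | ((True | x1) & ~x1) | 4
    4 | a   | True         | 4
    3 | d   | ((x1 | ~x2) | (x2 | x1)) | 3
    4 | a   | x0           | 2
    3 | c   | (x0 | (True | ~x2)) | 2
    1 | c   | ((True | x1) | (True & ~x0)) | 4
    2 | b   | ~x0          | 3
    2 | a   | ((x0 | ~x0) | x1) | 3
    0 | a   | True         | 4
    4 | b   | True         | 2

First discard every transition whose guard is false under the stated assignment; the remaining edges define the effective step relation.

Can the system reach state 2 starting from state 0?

After dropping false guards: 9 live edges.
depth 0: {0}
depth 1: {4}  now seen {0,4}
depth 2: {2}  now seen {0,2,4}
depth 3: {3}  now seen {0,2,3,4}
R = {0,2,3,4}
trace reaching 2: a·b

Answer: REACHABLE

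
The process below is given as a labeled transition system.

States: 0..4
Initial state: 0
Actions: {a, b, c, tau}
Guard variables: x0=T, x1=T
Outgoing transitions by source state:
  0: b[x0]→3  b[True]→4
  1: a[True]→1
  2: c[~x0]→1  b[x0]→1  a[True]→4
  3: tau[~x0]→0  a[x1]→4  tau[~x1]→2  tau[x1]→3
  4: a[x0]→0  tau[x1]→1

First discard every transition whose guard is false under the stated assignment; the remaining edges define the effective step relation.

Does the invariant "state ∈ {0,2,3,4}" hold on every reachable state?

Allowed set {0,2,3,4}
R = {0,1,3,4}
  0: safe
  1: outside
  3: safe
  4: safe
counterexample path to 1: b·tau

Answer: INVARIANT VIOLATED at state 1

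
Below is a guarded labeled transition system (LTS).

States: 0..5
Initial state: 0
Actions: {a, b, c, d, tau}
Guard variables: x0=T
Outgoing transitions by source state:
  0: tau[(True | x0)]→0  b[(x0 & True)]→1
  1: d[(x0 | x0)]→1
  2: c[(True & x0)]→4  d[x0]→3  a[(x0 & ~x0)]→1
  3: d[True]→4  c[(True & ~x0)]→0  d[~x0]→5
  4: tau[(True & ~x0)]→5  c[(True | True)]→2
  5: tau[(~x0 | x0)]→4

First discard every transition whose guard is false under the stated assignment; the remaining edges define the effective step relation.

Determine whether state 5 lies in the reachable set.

8 transition(s) survive guard evaluation.
Layer 0: {0}
Layer 1: {1}  now seen {0,1}
Reachable = {0,1}

Answer: UNREACHABLE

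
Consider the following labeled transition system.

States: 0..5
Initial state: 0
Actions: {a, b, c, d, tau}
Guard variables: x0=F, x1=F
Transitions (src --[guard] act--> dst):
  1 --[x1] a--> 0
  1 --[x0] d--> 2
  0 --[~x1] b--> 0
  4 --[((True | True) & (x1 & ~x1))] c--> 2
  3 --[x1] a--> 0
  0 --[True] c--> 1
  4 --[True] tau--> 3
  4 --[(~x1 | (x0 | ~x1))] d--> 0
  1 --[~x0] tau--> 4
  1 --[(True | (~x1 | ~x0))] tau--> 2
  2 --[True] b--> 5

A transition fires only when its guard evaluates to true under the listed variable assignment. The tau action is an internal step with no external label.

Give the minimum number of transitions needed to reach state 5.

Breadth-first toward 5:
  L0 = {0}
  L1 = {1}
  L2 = {2,4}
  L3 = {3,5}
5 enters at depth 3; path c·tau·b

Answer: 3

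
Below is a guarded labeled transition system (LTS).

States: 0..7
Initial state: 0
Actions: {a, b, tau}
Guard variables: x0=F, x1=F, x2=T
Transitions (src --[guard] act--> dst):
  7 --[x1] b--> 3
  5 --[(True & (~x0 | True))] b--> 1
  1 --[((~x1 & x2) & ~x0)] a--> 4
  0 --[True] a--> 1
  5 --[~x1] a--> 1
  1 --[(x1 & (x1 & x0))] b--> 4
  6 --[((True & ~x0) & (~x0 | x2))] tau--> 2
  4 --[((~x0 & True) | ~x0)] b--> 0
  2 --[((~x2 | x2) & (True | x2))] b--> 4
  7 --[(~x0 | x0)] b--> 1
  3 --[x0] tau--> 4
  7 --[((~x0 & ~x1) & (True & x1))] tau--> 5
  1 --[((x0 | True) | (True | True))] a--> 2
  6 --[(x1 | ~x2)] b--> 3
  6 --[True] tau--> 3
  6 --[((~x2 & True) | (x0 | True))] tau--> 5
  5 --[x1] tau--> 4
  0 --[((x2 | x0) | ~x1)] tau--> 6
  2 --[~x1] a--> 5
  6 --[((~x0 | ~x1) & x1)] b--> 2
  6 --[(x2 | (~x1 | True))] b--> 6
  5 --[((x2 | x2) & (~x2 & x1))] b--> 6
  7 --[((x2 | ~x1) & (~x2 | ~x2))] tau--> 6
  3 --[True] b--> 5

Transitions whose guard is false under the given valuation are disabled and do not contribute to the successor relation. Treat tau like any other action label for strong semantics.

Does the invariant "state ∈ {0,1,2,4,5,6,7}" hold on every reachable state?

Answer: INVARIANT VIOLATED at state 3

Working:
Inv-set: {0,1,2,4,5,6,7}
Reachable = {0,1,2,3,4,5,6}
  0: ✓
  1: ✓
  2: ✓
  3: outside
  4: ✓
  5: ✓
  6: ✓
counterexample path to 3: tau·tau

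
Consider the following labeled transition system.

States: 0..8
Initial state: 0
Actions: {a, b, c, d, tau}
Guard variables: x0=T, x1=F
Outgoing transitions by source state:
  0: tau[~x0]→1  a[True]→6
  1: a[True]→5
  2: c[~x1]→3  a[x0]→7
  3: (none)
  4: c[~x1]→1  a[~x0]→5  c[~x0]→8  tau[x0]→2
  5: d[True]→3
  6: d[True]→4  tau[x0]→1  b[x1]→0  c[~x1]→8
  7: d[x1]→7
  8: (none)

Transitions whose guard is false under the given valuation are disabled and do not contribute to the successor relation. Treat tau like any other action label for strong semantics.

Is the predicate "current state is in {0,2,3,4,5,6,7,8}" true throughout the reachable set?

Safe = {0,2,3,4,5,6,7,8}
Reachable = {0,1,2,3,4,5,6,7,8}
  0: ok
  1: ✗ unsafe
  2: ok
  3: ok
  4: ok
  5: ok
  6: ok
  7: ok
  8: ok
reach 1 via a·tau — violates

Answer: INVARIANT VIOLATED at state 1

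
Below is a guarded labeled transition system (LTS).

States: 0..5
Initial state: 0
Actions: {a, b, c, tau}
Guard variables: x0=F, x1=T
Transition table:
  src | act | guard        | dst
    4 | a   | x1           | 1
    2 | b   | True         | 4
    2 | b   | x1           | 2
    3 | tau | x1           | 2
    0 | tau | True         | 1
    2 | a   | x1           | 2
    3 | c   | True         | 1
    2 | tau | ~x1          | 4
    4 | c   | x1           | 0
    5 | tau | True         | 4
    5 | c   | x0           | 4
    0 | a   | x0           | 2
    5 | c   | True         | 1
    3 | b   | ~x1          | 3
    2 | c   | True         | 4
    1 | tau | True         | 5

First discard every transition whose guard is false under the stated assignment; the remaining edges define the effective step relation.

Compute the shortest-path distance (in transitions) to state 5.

BFS to 5:
  L0 = {0}
  L1 = {1}
  L2 = {5}
depth(5)=2, e.g. tau·tau

Answer: 2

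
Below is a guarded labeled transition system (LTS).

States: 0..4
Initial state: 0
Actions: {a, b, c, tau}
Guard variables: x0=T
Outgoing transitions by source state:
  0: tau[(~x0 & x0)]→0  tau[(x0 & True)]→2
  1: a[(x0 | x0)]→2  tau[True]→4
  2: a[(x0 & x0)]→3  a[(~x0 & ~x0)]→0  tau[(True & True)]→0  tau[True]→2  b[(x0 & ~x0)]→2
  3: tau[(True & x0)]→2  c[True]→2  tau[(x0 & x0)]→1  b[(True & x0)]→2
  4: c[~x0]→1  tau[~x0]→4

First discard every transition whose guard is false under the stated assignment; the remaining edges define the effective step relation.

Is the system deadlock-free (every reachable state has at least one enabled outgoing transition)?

Answer: DEADLOCK at state 4

Trace:
R = {0,1,2,3,4}
  0: tau→2  [1 exit(s)]
  1: a→2  tau→4  [2 exit(s)]
  2: a→3  tau→0  tau→2  [3 exit(s)]
  3: b→2  c→2  tau→1  tau→2  [4 exit(s)]
  4: ∅  [deadlock]
Path to 4: tau·a·tau·tau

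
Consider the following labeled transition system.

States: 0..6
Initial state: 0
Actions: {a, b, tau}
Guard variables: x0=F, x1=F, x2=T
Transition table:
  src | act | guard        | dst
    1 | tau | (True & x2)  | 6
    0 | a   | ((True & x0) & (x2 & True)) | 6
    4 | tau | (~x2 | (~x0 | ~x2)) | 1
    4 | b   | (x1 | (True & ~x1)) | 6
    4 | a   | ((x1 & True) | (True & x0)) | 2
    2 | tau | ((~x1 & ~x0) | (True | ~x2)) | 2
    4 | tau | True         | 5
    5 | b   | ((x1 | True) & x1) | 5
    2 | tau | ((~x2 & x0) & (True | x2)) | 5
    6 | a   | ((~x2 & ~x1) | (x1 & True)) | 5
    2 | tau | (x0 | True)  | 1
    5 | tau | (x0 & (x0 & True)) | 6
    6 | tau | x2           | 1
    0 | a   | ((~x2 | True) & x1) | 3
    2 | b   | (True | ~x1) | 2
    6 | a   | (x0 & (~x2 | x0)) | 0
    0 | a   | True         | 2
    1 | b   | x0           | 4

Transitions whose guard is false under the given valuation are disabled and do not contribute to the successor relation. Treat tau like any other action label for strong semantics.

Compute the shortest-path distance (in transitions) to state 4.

Layered search for 4:
  L0 = {0}
  L1 = {2}
  L2 = {1}
  L3 = {6}
4 never appears.

Answer: UNREACHABLE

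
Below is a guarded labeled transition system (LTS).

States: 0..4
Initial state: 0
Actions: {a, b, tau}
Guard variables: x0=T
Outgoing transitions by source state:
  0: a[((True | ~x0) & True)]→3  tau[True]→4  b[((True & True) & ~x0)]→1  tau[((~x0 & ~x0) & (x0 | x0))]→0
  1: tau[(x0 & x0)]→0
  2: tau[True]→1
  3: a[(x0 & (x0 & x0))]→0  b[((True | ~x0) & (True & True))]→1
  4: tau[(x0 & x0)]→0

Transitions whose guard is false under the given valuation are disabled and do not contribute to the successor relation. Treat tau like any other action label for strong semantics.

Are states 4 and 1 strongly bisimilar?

Refine partition for ~:
  P[0] = {{0,1,2,3,4}}
  P[1] = {{0},{1,2,4},{3}}
  P[2] = {{0},{1,4},{2},{3}}
Fixed point at round 3; 4 class(es).
[4]={1,4}  [1]={1,4}

Answer: BISIMILAR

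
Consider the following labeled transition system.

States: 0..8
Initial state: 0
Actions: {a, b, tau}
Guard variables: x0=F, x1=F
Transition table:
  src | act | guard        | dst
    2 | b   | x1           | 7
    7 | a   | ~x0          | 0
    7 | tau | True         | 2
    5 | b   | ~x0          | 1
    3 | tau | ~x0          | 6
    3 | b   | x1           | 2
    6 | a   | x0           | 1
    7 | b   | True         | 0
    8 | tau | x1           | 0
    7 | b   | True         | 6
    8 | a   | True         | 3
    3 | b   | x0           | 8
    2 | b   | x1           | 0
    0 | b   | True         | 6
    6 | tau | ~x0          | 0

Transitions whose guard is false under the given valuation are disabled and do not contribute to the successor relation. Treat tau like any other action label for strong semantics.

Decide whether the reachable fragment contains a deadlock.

Reachable = {0,6}
  0: b→6  [1 exit(s)]
  6: tau→0  [1 exit(s)]

Answer: DEADLOCK-FREE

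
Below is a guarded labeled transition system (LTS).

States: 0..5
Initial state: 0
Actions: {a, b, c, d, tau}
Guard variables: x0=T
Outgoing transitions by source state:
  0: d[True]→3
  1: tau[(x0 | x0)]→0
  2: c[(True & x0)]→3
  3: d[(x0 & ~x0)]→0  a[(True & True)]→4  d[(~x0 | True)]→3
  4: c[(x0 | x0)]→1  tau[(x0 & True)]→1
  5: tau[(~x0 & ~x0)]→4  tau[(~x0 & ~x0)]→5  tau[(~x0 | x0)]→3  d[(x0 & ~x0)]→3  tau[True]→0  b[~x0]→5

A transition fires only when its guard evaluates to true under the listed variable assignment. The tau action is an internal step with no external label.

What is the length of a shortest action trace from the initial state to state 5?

Answer: UNREACHABLE

Analysis:
BFS to 5:
  Layer 0: {0}
  Layer 1: {3}
  Layer 2: {4}
  Layer 3: {1}
5 never appears.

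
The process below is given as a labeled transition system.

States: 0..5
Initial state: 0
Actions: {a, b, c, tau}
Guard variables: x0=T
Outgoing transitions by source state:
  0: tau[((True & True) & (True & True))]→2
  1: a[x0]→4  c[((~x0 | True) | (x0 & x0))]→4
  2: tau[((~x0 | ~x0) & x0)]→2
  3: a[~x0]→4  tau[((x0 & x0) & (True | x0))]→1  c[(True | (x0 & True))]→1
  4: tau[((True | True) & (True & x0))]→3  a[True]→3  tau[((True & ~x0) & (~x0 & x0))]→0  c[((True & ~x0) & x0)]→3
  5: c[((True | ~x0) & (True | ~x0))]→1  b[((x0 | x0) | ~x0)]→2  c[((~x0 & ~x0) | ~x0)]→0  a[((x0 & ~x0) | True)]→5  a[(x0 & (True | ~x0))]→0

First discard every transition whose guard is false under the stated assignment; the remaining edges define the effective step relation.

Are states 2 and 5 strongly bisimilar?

Compute ~ classes (split until stable):
  P[0] = {{0,1,2,3,4,5}}
  P[1] = {{0},{1},{2},{3},{4},{5}}
6 equivalence class(es) (converged in 2)
2∈{2}, 5∈{5}

Answer: NOT BISIMILAR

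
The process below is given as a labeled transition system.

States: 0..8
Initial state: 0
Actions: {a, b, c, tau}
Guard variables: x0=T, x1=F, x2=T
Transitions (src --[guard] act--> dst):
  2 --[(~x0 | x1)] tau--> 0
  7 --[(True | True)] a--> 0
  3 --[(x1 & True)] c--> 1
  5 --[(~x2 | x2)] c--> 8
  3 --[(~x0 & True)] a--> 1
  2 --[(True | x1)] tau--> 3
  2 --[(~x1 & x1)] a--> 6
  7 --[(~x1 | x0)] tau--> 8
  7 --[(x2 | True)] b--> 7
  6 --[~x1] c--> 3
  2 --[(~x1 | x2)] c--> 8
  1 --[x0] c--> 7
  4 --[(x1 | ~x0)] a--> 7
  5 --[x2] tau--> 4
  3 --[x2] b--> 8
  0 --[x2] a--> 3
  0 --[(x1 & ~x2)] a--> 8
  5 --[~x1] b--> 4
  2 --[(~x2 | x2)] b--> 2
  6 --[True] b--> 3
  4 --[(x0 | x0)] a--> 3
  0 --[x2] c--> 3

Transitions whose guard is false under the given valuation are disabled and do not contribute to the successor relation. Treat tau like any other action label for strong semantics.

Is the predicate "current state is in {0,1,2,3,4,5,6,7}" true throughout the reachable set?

Answer: INVARIANT VIOLATED at state 8

Analysis:
Inv-set: {0,1,2,3,4,5,6,7}
Reachable = {0,3,8}
  0: ✓
  3: ✓
  8: outside
reach 8 via a·b — violates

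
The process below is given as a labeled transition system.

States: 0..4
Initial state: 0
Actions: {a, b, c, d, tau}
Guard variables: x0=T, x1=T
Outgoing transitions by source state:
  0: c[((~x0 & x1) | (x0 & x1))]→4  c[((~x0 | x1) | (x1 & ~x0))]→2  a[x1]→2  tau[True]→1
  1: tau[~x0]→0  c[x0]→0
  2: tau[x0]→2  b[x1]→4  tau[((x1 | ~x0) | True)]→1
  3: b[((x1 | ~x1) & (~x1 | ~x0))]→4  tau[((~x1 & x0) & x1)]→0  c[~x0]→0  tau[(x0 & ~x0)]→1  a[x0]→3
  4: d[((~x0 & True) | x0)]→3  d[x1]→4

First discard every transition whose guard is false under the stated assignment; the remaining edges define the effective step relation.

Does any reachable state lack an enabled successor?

Answer: DEADLOCK-FREE

Analysis:
Reachable = {0,1,2,3,4}
  0: a→2  c→2  c→4  tau→1  [4 exit(s)]
  1: c→0  [1 exit(s)]
  2: b→4  tau→1  tau→2  [3 exit(s)]
  3: a→3  [1 exit(s)]
  4: d→3  d→4  [2 exit(s)]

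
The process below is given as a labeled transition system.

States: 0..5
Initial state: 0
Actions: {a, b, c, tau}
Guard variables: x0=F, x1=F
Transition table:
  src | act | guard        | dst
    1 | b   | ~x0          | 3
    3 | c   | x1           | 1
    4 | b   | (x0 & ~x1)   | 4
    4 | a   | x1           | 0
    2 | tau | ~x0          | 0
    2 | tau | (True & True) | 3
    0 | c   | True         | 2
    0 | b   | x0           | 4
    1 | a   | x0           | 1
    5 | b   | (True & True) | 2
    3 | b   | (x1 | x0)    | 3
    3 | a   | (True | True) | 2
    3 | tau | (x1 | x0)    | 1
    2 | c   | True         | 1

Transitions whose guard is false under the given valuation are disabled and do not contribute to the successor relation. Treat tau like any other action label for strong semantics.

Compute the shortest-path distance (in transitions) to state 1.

Layered search for 1:
  depth 0: {0}
  depth 1: {2}
  depth 2: {1,3}
depth(1)=2, e.g. c·c

Answer: 2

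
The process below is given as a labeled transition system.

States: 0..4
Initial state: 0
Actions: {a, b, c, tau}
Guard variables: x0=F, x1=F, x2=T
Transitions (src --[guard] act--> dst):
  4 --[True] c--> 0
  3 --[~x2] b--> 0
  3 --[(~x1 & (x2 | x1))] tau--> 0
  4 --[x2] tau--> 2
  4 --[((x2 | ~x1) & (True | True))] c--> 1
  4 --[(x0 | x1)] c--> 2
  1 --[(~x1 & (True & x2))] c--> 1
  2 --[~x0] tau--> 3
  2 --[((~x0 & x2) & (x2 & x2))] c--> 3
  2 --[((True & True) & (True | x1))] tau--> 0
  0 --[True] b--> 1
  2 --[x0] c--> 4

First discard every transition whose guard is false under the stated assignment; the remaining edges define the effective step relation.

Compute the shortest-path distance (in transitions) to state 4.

Layered search for 4:
  L0 = {0}
  L1 = {1}
4 never appears.

Answer: UNREACHABLE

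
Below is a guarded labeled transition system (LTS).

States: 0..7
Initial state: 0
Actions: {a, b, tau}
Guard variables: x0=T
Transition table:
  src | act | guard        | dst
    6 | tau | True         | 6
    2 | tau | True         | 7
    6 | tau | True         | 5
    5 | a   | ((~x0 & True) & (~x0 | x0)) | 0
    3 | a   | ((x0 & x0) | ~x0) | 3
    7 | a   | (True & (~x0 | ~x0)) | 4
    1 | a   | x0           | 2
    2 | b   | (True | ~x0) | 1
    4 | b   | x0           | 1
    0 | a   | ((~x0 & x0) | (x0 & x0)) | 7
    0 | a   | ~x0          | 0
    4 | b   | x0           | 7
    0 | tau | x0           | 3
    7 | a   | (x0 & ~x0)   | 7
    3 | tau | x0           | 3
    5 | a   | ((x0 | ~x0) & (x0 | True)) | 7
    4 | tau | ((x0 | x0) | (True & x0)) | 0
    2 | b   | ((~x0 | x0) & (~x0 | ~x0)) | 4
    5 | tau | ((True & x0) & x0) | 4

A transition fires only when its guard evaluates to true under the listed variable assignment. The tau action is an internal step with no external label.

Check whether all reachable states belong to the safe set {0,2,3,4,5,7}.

Safe = {0,2,3,4,5,7}
R = {0,3,7}
  0: ✓
  3: ✓
  7: ✓

Answer: INVARIANT HOLDS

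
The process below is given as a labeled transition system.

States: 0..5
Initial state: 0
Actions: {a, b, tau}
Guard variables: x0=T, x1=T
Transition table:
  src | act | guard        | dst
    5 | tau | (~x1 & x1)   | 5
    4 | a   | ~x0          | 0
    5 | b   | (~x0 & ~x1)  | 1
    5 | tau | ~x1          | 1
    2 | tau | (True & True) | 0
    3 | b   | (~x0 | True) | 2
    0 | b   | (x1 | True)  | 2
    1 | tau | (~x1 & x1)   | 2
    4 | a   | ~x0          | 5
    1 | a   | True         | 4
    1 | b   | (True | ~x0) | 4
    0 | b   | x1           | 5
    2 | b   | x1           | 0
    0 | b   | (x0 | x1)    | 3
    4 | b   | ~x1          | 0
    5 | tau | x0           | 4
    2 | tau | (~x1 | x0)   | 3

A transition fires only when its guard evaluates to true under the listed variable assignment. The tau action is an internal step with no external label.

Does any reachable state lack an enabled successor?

Answer: DEADLOCK at state 4

Working:
Reach set: {0,2,3,4,5}
  0: b→2  b→3  b→5  [deg 3]
  2: b→0  tau→0  tau→3  [deg 3]
  3: b→2  [deg 1]
  4: ∅  [no exit]
  5: tau→4  [deg 1]
witness 4: b·tau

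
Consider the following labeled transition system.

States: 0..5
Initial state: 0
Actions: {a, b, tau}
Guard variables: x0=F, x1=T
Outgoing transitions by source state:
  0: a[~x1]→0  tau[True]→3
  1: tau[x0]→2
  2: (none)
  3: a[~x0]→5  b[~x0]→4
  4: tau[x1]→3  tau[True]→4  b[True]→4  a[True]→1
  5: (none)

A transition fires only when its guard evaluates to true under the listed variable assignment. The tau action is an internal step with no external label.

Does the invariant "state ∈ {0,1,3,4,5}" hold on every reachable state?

Inv-set: {0,1,3,4,5}
R = {0,1,3,4,5}
  0: ✓
  1: ✓
  3: ✓
  4: ✓
  5: ✓

Answer: INVARIANT HOLDS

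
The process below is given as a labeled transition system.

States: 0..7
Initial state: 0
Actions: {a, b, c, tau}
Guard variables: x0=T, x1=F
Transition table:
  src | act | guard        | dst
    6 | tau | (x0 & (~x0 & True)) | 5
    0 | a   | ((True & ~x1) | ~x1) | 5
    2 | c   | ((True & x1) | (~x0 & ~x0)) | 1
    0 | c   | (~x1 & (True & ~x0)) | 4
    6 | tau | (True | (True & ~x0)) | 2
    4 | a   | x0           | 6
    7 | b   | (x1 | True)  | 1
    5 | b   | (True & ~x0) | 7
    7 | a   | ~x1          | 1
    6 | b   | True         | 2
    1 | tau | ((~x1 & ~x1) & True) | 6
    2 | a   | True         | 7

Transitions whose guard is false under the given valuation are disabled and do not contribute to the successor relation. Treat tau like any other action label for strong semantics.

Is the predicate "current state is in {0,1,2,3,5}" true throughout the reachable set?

Inv-set: {0,1,2,3,5}
R = {0,5}
  0: ok
  5: ok

Answer: INVARIANT HOLDS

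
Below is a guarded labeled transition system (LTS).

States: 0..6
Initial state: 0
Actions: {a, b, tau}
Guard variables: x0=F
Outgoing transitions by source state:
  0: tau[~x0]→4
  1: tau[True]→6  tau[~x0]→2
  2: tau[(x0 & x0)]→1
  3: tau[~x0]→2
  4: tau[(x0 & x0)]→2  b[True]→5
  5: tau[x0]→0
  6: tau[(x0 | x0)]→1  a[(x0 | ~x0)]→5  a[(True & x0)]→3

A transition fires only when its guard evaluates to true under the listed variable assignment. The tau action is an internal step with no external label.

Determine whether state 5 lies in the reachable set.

Answer: REACHABLE

Working:
After dropping false guards: 6 live edges.
depth 0: {0}
depth 1: {4}  cumulative {0,4}
depth 2: {5}  cumulative {0,4,5}
Reach set: {0,4,5}
witness 5: tau·b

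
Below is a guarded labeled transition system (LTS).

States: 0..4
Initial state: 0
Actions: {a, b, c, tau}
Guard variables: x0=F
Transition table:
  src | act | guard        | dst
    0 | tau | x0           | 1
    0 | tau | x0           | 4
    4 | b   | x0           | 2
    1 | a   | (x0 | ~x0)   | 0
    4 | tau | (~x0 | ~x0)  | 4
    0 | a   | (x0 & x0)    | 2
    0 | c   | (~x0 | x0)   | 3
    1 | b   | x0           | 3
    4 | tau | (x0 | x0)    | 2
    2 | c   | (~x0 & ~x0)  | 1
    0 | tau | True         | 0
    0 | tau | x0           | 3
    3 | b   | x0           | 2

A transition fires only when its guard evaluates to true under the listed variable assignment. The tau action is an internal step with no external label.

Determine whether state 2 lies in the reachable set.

After dropping false guards: 5 live edges.
L0 = {0}
L1 = {3}  cumulative {0,3}
Reach set: {0,3}

Answer: UNREACHABLE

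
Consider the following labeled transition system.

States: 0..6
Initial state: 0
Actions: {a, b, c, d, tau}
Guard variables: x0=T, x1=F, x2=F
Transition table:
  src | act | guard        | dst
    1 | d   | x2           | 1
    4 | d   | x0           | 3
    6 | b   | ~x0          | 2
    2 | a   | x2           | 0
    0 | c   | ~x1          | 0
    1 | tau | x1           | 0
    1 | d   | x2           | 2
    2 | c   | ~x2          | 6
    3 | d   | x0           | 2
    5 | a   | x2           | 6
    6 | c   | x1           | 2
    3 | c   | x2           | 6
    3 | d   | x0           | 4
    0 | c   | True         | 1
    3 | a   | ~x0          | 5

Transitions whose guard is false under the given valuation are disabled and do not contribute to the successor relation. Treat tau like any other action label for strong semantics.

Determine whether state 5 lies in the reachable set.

Guard filter leaves 6 enabled edge(s).
depth 0: {0}
depth 1: {1}  cumulative {0,1}
Reachable = {0,1}

Answer: UNREACHABLE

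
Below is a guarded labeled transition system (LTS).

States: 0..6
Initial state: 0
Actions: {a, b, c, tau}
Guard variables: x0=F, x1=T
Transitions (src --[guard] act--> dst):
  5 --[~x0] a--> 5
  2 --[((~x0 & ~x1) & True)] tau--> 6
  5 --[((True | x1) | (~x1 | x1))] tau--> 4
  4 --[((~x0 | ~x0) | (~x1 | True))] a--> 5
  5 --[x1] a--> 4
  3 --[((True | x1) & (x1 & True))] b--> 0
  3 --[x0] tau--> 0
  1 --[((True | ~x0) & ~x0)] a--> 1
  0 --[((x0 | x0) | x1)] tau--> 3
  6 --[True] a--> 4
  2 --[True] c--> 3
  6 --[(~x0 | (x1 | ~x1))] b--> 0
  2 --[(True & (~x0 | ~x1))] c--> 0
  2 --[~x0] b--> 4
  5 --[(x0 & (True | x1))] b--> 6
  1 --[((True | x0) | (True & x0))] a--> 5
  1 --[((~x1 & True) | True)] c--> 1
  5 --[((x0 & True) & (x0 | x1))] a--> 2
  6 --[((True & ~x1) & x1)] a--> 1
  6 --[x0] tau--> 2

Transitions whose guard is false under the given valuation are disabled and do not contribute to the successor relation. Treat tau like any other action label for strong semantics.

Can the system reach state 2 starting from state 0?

Answer: UNREACHABLE

Analysis:
Guard filter leaves 14 enabled edge(s).
L0 = {0}
L1 = {3}  now seen {0,3}
R = {0,3}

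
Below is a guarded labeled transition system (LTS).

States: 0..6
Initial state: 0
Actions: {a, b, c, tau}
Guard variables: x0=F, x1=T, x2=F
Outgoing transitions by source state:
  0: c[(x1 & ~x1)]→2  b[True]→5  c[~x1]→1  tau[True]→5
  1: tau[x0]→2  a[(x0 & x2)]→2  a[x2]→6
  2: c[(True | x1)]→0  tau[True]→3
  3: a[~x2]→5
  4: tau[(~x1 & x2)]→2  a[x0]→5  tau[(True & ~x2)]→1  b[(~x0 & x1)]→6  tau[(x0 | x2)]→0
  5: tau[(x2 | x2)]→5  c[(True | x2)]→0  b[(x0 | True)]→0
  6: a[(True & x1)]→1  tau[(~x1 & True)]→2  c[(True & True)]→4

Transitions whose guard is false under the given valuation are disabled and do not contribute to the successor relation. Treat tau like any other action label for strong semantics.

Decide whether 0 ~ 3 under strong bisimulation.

Answer: NOT BISIMILAR

Working:
Compute ~ classes (split until stable):
  π0 = {{0,1,2,3,4,5,6}}
  π1 = {{0,4},{1},{2},{3},{5},{6}}
  π2 = {{0},{1},{2},{3},{4},{5},{6}}
Fixed point at round 3; 7 class(es).
[0]={0}  [3]={3}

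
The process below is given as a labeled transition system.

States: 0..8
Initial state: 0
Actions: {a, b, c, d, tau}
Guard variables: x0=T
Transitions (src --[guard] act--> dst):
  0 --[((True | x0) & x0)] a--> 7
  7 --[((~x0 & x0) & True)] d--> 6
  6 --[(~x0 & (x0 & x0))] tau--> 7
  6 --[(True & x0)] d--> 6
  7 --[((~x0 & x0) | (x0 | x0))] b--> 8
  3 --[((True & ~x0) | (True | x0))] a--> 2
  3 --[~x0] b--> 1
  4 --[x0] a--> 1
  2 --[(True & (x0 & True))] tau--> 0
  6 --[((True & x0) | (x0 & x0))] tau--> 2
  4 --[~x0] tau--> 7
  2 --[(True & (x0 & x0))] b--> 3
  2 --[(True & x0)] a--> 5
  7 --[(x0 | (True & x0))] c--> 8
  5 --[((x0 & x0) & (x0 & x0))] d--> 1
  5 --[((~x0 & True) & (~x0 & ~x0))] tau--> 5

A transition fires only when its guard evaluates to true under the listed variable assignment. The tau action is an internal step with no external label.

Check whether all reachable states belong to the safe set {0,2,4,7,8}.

Inv-set: {0,2,4,7,8}
Reach set: {0,7,8}
  0: ✓
  7: ✓
  8: ✓

Answer: INVARIANT HOLDS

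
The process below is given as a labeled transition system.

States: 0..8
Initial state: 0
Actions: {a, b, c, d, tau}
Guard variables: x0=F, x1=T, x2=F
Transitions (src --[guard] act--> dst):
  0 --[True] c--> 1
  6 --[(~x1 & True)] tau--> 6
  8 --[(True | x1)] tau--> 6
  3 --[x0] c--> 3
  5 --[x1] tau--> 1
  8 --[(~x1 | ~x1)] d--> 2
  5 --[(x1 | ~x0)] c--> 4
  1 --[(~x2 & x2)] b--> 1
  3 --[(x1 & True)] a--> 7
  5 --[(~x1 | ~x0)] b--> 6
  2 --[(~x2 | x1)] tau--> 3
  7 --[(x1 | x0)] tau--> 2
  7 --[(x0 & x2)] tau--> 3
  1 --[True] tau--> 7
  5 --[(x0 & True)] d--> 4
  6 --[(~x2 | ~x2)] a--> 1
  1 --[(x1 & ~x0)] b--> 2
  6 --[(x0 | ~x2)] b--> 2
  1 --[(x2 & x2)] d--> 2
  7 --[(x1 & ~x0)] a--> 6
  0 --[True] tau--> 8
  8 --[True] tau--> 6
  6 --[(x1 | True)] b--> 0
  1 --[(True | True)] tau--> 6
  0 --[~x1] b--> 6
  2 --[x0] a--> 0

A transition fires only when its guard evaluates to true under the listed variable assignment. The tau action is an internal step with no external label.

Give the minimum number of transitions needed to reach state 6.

Answer: 2

Trace:
Layered search for 6:
  Layer 0: {0}
  Layer 1: {1,8}
  Layer 2: {2,6,7}
6 enters at depth 2; path c·tau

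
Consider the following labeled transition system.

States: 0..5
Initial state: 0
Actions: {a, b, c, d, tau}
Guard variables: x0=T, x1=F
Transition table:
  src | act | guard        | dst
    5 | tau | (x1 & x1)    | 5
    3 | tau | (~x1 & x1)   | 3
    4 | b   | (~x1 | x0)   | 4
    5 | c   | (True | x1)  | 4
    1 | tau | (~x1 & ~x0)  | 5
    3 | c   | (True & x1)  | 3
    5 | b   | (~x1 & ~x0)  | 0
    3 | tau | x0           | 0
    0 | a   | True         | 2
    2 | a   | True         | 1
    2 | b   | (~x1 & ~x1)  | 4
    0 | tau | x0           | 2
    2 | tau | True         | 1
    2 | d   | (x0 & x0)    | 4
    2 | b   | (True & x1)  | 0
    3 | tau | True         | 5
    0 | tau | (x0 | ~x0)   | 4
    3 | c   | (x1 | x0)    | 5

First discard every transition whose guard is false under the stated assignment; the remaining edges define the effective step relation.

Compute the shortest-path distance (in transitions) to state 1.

Answer: 2

Analysis:
BFS to 1:
  Layer 0: {0}
  Layer 1: {2,4}
  Layer 2: {1}
depth(1)=2, e.g. a·a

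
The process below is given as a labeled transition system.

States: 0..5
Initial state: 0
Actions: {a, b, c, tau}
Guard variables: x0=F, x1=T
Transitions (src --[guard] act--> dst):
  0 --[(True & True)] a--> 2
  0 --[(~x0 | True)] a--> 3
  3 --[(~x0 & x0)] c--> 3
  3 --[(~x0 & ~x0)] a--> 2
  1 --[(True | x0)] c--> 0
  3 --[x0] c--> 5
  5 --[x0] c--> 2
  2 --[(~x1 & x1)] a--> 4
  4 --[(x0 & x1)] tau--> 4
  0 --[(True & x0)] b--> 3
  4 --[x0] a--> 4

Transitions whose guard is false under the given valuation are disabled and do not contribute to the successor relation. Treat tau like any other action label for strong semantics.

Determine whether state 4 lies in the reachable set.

Answer: UNREACHABLE

Working:
After dropping false guards: 4 live edges.
Layer 0: {0}
Layer 1: {2,3}  cumulative {0,2,3}
Reach set: {0,2,3}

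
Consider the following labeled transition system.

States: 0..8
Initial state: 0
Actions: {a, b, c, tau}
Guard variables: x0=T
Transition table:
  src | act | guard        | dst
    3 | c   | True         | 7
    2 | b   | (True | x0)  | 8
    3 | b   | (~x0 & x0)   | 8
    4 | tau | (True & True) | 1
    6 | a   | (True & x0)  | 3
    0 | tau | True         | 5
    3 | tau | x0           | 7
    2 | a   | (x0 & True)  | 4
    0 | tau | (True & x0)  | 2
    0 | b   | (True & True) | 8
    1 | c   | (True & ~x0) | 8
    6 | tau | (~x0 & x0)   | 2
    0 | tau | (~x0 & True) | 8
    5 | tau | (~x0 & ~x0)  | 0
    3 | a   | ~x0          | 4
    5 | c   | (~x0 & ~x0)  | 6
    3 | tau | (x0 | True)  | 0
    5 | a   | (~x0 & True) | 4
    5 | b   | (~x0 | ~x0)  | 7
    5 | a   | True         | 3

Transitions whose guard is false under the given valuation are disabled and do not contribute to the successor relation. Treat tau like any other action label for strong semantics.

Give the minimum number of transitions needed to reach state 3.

Layered search for 3:
  Layer 0: {0}
  Layer 1: {2,5,8}
  Layer 2: {3,4}
depth(3)=2, e.g. tau·a

Answer: 2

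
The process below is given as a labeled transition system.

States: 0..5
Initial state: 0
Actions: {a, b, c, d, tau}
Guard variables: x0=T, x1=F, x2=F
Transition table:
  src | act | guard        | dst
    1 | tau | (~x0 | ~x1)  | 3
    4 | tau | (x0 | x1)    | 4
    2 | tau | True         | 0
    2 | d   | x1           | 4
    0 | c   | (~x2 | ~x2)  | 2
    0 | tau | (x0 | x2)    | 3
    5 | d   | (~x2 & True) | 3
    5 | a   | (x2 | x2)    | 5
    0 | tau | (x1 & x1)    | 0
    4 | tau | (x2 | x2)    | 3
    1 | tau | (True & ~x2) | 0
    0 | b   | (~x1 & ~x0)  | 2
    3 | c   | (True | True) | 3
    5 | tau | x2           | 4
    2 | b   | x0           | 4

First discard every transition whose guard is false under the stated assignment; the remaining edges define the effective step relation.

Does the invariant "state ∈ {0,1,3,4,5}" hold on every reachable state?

Safe = {0,1,3,4,5}
Reach set: {0,2,3,4}
  0: ok
  2: outside
  3: ok
  4: ok
witness against invariant: c → 2

Answer: INVARIANT VIOLATED at state 2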